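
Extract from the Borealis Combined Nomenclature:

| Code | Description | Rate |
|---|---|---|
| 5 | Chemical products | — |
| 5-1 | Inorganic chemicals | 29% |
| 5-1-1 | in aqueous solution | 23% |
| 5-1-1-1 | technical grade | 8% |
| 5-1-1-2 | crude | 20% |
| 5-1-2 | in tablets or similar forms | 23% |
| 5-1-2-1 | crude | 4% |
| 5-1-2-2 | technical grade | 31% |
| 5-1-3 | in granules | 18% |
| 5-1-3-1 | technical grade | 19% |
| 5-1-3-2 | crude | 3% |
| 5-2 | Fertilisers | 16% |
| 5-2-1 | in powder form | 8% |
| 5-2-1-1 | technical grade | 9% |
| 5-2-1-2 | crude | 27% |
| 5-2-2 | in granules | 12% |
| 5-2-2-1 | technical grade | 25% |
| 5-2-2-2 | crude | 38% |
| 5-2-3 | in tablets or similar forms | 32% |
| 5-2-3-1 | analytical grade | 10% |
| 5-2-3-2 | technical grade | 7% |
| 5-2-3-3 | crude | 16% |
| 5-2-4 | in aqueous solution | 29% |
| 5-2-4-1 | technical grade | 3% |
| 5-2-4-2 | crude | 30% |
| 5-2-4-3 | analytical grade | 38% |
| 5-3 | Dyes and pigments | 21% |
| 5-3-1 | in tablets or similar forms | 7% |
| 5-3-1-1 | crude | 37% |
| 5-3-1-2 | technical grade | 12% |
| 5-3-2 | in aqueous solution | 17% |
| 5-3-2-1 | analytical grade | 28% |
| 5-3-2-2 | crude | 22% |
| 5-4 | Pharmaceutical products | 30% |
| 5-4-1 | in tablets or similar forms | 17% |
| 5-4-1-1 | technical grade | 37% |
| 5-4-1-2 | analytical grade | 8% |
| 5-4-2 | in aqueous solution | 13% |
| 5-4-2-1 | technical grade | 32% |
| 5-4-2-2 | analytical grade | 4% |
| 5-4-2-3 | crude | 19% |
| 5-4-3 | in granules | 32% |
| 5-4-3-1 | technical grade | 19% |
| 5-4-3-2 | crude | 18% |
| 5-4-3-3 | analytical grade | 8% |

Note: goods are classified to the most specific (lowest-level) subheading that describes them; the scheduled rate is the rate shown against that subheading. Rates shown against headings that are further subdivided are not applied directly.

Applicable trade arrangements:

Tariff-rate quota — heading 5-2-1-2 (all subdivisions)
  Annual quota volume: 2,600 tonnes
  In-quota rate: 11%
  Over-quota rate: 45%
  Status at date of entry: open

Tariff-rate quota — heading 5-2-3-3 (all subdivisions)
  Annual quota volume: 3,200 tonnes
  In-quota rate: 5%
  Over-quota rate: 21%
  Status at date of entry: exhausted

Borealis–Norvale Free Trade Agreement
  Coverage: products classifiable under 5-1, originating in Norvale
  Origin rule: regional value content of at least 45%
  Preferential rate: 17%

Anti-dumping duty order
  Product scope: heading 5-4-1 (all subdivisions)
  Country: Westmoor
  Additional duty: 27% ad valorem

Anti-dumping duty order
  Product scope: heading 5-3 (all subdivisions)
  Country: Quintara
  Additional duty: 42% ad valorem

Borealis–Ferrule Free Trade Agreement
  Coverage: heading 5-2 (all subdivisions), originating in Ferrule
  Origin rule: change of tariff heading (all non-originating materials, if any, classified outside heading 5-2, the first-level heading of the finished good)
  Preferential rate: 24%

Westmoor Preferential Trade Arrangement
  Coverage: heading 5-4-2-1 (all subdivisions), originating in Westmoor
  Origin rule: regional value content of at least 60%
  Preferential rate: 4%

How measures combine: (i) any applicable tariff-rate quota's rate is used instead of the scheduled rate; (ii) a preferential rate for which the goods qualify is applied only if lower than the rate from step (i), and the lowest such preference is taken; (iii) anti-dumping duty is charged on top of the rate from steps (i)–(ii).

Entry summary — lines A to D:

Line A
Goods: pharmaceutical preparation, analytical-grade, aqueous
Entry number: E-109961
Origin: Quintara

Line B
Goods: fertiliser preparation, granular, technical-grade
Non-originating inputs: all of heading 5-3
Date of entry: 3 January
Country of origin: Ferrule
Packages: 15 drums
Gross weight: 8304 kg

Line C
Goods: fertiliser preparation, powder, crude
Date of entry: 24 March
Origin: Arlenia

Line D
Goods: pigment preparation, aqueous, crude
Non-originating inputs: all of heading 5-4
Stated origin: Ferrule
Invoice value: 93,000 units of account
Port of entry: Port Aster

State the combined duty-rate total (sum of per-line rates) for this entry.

61%

Line A: pharmaceutical → 5-4; aqueous → 5-4-2; analytical-grade → 5-4-2-2. Scheduled 4%. No special measure applies. → 4%.
Line B: fertiliser → 5-2; granular → 5-2-2; technical-grade → 5-2-2-1. Scheduled 25%. Ferrule agreement on 5-2: CTH met → 24% available; preferential 24%. → 24%.
Line C: fertiliser → 5-2; powder → 5-2-1; crude → 5-2-1-2. Scheduled 27%. quota on 5-2-1-2 open → in-quota 11%. → 11%.
Line D: pigment → 5-3; aqueous → 5-3-2; crude → 5-3-2-2. Scheduled 22%. Ferrule agreement on 5-2: 5-3-2-2 not covered. → 22%.
Sum: 4% + 24% + 11% + 22% = 61%.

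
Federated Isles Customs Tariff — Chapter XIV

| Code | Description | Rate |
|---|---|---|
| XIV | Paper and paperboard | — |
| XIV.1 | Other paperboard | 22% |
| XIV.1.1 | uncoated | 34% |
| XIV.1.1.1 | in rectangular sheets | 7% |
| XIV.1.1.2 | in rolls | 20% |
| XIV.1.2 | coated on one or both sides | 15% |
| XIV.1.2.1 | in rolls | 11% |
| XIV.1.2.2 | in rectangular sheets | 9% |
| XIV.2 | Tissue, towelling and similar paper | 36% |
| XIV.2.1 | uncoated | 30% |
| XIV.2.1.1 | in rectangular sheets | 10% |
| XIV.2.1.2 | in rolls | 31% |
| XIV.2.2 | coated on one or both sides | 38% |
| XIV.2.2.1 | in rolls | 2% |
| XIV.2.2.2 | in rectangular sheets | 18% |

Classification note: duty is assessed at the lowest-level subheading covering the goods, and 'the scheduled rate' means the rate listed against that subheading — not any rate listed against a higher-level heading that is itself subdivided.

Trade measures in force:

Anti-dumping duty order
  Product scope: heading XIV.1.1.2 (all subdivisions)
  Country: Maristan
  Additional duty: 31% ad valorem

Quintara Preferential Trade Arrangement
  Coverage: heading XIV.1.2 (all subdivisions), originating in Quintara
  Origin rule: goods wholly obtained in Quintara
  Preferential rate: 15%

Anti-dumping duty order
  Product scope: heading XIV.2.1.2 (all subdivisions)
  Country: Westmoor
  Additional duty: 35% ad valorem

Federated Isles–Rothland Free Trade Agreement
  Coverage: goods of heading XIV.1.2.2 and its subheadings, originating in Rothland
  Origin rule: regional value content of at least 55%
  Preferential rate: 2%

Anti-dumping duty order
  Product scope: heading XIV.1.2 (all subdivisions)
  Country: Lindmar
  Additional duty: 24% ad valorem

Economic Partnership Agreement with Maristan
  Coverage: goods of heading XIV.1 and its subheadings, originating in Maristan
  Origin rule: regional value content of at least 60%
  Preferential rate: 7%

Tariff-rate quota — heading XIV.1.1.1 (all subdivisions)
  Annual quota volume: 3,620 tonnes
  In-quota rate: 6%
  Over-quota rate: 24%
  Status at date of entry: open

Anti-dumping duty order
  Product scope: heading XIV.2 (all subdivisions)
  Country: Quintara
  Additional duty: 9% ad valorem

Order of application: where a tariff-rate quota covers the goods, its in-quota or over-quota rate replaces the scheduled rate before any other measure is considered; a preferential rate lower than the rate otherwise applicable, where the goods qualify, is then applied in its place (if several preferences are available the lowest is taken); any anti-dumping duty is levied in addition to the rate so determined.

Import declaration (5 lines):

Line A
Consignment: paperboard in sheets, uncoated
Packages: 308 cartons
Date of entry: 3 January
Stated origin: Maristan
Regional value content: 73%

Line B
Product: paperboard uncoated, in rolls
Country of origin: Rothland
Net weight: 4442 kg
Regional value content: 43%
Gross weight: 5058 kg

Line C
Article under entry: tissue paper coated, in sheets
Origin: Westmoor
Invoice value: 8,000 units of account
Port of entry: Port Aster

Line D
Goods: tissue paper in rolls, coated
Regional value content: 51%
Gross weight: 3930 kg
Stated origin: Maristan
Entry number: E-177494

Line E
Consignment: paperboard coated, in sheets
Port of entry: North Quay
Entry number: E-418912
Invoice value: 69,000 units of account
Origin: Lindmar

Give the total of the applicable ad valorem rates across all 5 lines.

79%

Line A: paperboard → XIV.1; uncoated → XIV.1.1; in sheets → XIV.1.1.1. Scheduled 7%. quota on XIV.1.1.1 open → in-quota 6%; Maristan agreement on XIV.1: RVC ≥ 60% → 7% available; preference 7% not lower than 6% → no reduction. → 6%.
Line B: paperboard → XIV.1; uncoated → XIV.1.1; in rolls → XIV.1.1.2. Scheduled 20%. Rothland agreement on XIV.1.2.2: XIV.1.1.2 not covered. → 20%.
Line C: tissue paper → XIV.2; coated → XIV.2.2; in sheets → XIV.2.2.2. Scheduled 18%. No special measure applies. → 18%.
Line D: tissue paper → XIV.2; coated → XIV.2.2; in rolls → XIV.2.2.1. Scheduled 2%. Maristan agreement on XIV.1: XIV.2.2.1 not covered. → 2%.
Line E: paperboard → XIV.1; coated → XIV.1.2; in sheets → XIV.1.2.2. Scheduled 9%. anti-dumping (Lindmar, XIV.1.2): +24%; total 9% + 24% = 33%. → 33%.
Sum: 6% + 20% + 18% + 2% + 33% = 79%.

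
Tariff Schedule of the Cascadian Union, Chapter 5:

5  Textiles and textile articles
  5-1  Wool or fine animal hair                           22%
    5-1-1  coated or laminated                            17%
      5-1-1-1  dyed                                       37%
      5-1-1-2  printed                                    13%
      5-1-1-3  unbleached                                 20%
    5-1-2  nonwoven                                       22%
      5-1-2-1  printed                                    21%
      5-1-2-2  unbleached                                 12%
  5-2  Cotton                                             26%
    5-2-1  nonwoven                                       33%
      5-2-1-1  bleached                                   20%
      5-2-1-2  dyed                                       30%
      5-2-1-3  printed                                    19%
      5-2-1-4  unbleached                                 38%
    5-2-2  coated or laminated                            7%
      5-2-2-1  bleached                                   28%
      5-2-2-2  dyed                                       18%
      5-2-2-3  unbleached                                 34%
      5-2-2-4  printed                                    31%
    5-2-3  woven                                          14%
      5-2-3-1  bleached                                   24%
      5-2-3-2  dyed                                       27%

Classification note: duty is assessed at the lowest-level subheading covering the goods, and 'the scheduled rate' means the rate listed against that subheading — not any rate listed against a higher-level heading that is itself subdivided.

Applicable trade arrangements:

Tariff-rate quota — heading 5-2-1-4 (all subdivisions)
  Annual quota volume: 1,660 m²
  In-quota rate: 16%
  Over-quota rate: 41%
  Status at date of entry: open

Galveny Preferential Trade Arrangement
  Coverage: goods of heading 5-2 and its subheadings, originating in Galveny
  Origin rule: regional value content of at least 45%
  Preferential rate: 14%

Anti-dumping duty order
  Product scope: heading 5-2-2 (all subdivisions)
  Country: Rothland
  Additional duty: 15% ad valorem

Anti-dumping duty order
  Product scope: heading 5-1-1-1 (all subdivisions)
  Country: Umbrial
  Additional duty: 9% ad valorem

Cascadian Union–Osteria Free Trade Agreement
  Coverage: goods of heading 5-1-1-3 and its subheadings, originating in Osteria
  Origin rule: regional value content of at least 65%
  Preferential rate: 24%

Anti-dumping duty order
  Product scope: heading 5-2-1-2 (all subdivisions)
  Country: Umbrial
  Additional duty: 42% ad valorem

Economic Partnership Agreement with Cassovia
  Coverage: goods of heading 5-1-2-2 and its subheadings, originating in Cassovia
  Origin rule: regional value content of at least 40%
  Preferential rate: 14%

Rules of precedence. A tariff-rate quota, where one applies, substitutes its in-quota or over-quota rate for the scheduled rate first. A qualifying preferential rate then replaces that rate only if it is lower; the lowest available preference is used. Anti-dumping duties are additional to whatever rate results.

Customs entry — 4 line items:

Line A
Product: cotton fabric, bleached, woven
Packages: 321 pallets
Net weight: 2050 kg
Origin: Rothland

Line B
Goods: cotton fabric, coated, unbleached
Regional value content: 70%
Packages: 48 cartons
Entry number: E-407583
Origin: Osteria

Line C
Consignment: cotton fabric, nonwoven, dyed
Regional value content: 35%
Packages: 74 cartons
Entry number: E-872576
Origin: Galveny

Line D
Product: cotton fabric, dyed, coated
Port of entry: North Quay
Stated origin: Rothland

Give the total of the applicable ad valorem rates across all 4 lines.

121%

Line A: cotton → 5-2; woven → 5-2-3; bleached → 5-2-3-1. Scheduled 24%. No special measure applies. → 24%.
Line B: cotton → 5-2; coated → 5-2-2; unbleached → 5-2-2-3. Scheduled 34%. Osteria agreement on 5-1-1-3: 5-2-2-3 not covered. → 34%.
Line C: cotton → 5-2; nonwoven → 5-2-1; dyed → 5-2-1-2. Scheduled 30%. Galveny agreement on 5-2: RVC < 45%. → 30%.
Line D: cotton → 5-2; coated → 5-2-2; dyed → 5-2-2-2. Scheduled 18%. anti-dumping (Rothland, 5-2-2): +15%; total 18% + 15% = 33%. → 33%.
Sum: 24% + 34% + 30% + 33% = 121%.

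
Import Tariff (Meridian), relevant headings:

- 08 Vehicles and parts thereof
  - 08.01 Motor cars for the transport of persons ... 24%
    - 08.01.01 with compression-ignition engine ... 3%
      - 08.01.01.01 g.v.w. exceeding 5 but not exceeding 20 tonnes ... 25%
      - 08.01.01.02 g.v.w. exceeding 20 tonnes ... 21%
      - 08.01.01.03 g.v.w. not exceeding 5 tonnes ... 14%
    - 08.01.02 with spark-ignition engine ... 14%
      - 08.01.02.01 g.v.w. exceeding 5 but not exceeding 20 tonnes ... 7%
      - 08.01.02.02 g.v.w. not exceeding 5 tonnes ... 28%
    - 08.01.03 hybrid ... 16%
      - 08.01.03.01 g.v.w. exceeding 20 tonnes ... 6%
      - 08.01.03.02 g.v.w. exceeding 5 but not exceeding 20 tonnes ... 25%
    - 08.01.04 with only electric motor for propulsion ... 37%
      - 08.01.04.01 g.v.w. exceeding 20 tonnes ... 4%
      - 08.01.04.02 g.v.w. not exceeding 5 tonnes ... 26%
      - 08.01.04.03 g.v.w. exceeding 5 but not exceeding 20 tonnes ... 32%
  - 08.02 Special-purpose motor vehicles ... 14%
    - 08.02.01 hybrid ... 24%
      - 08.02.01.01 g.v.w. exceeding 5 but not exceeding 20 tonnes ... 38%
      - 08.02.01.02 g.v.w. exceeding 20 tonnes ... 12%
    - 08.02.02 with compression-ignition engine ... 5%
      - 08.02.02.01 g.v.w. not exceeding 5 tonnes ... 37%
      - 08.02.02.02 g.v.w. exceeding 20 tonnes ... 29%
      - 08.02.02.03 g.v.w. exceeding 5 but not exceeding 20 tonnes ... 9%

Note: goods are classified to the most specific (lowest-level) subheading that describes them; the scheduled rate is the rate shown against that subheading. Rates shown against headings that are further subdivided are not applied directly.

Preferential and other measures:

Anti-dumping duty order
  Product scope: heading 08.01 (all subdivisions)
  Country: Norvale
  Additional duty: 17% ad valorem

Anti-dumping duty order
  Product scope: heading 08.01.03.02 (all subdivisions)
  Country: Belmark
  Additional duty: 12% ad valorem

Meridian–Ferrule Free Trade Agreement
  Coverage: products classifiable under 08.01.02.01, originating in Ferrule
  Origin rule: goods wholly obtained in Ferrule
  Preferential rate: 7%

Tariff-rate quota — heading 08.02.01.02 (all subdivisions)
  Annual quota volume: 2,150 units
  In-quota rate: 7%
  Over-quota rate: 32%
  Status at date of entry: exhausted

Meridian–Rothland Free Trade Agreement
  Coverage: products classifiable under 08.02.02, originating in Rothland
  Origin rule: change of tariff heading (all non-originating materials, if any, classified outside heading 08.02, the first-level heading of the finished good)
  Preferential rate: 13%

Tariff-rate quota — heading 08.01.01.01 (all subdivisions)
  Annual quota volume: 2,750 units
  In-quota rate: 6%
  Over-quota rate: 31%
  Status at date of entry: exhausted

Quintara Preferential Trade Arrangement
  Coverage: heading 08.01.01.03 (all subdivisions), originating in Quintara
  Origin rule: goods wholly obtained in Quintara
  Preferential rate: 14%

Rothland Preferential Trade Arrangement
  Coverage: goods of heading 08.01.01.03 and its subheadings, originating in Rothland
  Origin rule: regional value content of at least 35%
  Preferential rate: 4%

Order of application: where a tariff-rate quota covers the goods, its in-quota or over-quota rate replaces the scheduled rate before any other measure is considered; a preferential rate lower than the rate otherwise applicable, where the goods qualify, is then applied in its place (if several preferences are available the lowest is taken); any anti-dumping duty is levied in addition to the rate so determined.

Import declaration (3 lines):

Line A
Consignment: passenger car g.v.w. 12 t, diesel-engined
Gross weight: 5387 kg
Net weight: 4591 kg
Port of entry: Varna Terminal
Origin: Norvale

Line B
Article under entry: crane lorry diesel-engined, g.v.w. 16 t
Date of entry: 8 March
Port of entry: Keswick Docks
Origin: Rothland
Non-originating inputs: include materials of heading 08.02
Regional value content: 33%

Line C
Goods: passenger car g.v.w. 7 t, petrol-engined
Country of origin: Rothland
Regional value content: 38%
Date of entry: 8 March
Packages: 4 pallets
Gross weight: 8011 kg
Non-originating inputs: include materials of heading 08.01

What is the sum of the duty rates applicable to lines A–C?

Line A: passenger car → 08.01; diesel-engined → 08.01.01; g.v.w. 12 t → 08.01.01.01. Scheduled 25%. quota on 08.01.01.01 exhausted → over-quota 31%; anti-dumping (Norvale, 08.01): +17%; total 31% + 17% = 48%. → 48%.
Line B: crane lorry → 08.02; diesel-engined → 08.02.02; g.v.w. 16 t → 08.02.02.03. Scheduled 9%. Rothland agreement on 08.02.02: CTH not met; Rothland agreement on 08.01.01.03: 08.02.02.03 not covered. → 9%.
Line C: passenger car → 08.01; petrol-engined → 08.01.02; g.v.w. 7 t → 08.01.02.01. Scheduled 7%. Rothland agreement on 08.02.02: 08.01.02.01 not covered; Rothland agreement on 08.01.01.03: 08.01.02.01 not covered. → 7%.
Sum: 48% + 9% + 7% = 64%.

64%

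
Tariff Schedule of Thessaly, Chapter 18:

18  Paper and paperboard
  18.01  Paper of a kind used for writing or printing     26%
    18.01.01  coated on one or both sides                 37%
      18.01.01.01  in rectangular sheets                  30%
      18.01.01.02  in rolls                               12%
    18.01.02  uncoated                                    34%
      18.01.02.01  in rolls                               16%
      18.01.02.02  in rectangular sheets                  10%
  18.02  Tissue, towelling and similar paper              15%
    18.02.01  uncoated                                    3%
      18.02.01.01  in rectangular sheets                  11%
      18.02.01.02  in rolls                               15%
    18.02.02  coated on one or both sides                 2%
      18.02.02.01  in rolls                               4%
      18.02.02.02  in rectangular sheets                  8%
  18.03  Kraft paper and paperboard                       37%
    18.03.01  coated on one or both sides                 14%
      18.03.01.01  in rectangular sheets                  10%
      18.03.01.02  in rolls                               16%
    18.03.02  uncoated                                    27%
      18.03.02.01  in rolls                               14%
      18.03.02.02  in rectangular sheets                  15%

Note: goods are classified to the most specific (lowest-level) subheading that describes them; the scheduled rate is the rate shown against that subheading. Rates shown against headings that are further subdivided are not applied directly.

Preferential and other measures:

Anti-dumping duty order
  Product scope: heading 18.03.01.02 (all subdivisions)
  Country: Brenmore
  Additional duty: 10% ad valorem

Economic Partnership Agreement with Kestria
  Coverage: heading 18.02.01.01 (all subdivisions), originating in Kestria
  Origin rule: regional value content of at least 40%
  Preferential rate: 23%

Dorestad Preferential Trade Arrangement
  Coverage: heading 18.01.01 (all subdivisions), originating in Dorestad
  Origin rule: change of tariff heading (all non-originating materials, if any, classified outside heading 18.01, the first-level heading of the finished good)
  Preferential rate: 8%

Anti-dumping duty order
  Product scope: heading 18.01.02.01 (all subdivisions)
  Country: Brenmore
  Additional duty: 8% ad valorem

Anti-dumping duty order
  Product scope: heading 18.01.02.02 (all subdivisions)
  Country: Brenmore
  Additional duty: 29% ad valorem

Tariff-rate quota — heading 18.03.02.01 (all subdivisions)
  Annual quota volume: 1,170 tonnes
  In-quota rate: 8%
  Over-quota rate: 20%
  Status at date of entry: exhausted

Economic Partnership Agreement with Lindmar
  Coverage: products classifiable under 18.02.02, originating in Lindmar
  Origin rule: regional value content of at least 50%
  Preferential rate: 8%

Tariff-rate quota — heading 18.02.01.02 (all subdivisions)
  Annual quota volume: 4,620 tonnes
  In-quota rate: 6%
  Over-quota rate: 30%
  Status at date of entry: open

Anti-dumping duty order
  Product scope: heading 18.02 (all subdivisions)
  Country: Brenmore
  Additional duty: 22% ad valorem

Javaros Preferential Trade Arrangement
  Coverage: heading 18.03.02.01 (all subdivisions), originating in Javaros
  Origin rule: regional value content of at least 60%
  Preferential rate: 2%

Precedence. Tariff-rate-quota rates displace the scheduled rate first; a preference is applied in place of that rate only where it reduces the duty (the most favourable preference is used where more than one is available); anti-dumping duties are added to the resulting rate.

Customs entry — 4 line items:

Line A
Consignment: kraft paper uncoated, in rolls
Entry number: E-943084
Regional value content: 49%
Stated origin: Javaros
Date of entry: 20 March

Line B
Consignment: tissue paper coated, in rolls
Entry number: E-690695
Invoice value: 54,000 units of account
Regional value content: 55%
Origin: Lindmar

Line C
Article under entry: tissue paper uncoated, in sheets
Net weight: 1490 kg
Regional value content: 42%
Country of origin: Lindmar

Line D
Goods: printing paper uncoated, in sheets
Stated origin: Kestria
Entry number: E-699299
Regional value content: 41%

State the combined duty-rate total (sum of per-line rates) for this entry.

Line A: kraft paper → 18.03; uncoated → 18.03.02; in rolls → 18.03.02.01. Scheduled 14%. quota on 18.03.02.01 exhausted → over-quota 20%; Javaros agreement on 18.03.02.01: RVC < 60%. → 20%.
Line B: tissue paper → 18.02; coated → 18.02.02; in rolls → 18.02.02.01. Scheduled 4%. Lindmar agreement on 18.02.02: RVC ≥ 50% → 8% available; preference 8% not lower than 4% → no reduction. → 4%.
Line C: tissue paper → 18.02; uncoated → 18.02.01; in sheets → 18.02.01.01. Scheduled 11%. Lindmar agreement on 18.02.02: 18.02.01.01 not covered. → 11%.
Line D: printing paper → 18.01; uncoated → 18.01.02; in sheets → 18.01.02.02. Scheduled 10%. Kestria agreement on 18.02.01.01: 18.01.02.02 not covered. → 10%.
Sum: 20% + 4% + 11% + 10% = 45%.

45%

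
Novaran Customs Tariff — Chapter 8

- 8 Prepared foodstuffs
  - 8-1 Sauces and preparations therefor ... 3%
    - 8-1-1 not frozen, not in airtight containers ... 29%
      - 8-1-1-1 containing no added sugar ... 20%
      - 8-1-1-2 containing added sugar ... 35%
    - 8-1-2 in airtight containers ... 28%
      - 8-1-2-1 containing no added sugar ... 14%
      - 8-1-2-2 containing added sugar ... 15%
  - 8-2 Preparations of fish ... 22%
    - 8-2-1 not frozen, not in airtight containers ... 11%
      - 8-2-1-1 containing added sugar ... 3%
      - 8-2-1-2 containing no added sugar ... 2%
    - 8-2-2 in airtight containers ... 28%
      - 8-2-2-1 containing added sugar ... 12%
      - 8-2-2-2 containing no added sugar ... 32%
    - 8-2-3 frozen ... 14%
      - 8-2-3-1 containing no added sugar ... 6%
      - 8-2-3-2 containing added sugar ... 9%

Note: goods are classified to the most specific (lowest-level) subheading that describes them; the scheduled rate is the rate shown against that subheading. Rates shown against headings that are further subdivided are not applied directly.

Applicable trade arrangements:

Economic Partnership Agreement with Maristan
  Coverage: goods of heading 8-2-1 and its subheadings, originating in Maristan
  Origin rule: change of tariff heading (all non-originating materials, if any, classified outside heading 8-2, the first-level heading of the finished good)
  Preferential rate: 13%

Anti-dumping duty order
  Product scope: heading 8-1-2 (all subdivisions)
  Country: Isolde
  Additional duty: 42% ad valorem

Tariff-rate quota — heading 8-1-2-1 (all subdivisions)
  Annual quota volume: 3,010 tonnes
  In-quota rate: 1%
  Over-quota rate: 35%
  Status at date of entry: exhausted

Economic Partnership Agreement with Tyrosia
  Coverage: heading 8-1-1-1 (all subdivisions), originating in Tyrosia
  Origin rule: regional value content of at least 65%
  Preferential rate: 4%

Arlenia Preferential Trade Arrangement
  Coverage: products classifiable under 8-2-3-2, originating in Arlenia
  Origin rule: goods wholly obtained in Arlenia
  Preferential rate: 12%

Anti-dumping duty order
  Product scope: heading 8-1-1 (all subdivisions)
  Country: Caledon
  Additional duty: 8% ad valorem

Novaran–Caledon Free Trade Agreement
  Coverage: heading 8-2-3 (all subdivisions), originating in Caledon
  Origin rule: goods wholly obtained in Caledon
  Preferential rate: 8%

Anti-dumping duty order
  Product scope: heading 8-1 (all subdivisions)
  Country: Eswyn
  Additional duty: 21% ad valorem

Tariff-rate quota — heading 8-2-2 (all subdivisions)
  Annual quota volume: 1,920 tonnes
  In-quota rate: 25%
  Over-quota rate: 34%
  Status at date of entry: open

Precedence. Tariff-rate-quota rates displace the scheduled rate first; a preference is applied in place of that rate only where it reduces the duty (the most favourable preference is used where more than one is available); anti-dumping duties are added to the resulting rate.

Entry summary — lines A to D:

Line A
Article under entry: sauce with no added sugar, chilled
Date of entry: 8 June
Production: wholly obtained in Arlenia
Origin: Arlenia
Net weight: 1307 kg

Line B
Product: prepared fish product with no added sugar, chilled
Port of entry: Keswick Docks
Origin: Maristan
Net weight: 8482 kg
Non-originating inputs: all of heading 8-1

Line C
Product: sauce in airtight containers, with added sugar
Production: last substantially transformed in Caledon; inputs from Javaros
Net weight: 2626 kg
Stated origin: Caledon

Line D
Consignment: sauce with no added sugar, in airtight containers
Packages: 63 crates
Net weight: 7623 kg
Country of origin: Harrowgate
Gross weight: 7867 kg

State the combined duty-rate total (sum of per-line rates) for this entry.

72%

Line A: sauce → 8-1; chilled → 8-1-1; with no added sugar → 8-1-1-1. Scheduled 20%. Arlenia agreement on 8-2-3-2: 8-1-1-1 not covered. → 20%.
Line B: prepared fish product → 8-2; chilled → 8-2-1; with no added sugar → 8-2-1-2. Scheduled 2%. Maristan agreement on 8-2-1: CTH met → 13% available; preference 13% not lower than 2% → no reduction. → 2%.
Line C: sauce → 8-1; in airtight containers → 8-1-2; with added sugar → 8-1-2-2. Scheduled 15%. Caledon agreement on 8-2-3: 8-1-2-2 not covered. → 15%.
Line D: sauce → 8-1; in airtight containers → 8-1-2; with no added sugar → 8-1-2-1. Scheduled 14%. quota on 8-1-2-1 exhausted → over-quota 35%. → 35%.
Sum: 20% + 2% + 15% + 35% = 72%.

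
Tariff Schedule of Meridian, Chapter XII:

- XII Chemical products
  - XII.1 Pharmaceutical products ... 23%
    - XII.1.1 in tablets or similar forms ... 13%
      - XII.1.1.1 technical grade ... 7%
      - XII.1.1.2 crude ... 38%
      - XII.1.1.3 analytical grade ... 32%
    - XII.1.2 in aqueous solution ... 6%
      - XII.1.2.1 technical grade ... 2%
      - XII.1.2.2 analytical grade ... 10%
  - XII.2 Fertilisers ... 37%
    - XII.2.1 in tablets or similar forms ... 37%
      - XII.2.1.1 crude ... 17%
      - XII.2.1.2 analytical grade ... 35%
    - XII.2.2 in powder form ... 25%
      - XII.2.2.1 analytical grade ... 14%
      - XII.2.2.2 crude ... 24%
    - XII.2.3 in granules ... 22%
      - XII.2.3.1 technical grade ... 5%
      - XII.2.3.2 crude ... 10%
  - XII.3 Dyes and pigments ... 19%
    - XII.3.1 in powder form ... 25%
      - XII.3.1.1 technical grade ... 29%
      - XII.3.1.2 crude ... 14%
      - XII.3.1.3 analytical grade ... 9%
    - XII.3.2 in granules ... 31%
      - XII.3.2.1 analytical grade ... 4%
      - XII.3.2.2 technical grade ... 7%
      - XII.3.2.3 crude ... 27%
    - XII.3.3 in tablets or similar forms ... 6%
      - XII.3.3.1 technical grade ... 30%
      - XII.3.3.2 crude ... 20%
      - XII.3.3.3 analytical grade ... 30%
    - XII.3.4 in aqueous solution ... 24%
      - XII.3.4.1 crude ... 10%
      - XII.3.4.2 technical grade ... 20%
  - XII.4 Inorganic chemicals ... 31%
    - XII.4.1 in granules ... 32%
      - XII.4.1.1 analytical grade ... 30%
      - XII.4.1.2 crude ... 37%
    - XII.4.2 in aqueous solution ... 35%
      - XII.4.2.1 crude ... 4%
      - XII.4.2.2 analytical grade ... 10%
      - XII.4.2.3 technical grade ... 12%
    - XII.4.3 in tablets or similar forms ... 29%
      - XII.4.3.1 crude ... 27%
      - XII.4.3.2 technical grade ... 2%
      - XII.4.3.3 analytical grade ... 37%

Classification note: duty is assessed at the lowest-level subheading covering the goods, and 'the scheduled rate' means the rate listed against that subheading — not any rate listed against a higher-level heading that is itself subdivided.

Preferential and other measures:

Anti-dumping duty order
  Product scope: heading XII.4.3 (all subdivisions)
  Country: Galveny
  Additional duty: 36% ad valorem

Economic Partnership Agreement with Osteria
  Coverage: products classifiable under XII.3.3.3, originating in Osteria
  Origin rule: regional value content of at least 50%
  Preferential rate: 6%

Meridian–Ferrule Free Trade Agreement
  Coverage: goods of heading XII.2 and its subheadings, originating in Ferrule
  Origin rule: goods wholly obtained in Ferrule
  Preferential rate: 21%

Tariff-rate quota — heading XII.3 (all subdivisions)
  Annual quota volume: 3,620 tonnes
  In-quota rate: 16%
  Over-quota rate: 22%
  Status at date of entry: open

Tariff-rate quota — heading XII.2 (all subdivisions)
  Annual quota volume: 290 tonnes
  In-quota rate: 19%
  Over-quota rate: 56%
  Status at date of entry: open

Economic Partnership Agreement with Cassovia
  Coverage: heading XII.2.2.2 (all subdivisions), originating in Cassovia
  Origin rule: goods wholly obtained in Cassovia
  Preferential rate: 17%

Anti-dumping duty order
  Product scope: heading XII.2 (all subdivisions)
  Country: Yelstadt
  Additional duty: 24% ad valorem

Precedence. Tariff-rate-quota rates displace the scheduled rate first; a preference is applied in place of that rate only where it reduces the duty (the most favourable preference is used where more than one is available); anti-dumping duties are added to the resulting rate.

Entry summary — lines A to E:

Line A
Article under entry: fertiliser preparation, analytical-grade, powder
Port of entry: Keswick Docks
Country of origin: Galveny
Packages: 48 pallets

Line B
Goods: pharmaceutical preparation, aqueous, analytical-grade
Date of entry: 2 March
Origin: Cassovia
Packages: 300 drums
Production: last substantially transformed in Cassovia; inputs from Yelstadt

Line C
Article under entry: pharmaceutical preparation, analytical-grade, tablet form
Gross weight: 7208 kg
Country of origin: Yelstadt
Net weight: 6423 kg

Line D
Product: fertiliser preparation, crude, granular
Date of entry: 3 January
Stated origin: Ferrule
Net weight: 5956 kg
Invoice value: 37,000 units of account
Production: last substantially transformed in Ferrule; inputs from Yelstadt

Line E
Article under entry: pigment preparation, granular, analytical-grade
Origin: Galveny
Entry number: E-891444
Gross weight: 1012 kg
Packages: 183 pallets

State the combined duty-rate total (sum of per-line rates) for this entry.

96%

Line A: fertiliser → XII.2; powder → XII.2.2; analytical-grade → XII.2.2.1. Scheduled 14%. quota on XII.2 open → in-quota 19%. → 19%.
Line B: pharmaceutical → XII.1; aqueous → XII.1.2; analytical-grade → XII.1.2.2. Scheduled 10%. Cassovia agreement on XII.2.2.2: XII.1.2.2 not covered. → 10%.
Line C: pharmaceutical → XII.1; tablet form → XII.1.1; analytical-grade → XII.1.1.3. Scheduled 32%. No special measure applies. → 32%.
Line D: fertiliser → XII.2; granular → XII.2.3; crude → XII.2.3.2. Scheduled 10%. quota on XII.2 open → in-quota 19%; Ferrule agreement on XII.2: not wholly obtained. → 19%.
Line E: pigment → XII.3; granular → XII.3.2; analytical-grade → XII.3.2.1. Scheduled 4%. quota on XII.3 open → in-quota 16%. → 16%.
Sum: 19% + 10% + 32% + 19% + 16% = 96%.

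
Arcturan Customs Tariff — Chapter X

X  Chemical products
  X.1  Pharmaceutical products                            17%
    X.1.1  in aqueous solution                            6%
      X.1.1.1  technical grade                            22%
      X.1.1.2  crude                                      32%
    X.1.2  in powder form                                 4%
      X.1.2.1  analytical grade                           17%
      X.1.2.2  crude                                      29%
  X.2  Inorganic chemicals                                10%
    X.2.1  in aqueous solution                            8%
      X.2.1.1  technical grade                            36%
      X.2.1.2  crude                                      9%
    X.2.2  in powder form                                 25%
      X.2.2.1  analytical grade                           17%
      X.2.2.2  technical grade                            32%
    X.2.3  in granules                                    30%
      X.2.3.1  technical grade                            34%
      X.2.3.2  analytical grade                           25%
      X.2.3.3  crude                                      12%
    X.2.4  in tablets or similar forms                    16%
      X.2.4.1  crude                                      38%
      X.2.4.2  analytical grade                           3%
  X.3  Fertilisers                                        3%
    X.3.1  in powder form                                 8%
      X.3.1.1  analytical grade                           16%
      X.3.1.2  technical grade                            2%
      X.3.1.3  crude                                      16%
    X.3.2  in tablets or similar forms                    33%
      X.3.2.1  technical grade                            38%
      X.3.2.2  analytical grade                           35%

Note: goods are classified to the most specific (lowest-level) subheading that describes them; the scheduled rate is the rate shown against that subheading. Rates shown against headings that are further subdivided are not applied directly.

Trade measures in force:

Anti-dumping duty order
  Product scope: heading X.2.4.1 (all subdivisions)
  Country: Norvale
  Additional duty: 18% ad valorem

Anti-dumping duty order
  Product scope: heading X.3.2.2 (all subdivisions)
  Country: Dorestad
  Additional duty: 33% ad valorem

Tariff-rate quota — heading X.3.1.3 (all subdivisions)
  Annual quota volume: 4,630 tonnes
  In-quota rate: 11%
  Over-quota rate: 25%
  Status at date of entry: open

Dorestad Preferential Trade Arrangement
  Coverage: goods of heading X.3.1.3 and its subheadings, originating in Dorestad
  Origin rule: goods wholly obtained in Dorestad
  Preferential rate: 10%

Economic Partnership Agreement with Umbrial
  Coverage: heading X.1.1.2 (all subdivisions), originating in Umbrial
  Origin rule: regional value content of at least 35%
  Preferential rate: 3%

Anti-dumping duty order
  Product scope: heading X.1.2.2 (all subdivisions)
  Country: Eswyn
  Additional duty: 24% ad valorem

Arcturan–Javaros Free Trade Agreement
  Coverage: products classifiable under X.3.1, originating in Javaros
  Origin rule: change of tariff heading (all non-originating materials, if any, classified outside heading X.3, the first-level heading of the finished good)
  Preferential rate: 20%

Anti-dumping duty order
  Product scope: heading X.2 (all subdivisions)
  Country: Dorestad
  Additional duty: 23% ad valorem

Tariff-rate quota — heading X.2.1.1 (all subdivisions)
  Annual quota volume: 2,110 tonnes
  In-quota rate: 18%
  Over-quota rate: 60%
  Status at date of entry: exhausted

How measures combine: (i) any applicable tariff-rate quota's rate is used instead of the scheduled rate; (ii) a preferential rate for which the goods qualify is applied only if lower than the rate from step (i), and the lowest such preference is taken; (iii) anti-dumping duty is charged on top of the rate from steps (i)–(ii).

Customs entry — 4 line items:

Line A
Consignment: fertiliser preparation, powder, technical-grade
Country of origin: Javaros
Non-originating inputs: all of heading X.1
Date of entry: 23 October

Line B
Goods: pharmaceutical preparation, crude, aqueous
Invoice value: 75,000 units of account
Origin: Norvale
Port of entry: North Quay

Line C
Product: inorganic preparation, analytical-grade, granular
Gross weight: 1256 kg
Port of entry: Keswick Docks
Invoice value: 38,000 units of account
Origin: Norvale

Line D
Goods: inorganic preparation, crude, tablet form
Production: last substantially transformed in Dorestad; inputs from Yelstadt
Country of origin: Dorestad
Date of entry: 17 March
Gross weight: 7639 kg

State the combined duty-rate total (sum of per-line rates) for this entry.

Line A: fertiliser → X.3; powder → X.3.1; technical-grade → X.3.1.2. Scheduled 2%. Javaros agreement on X.3.1: CTH met → 20% available; preference 20% not lower than 2% → no reduction. → 2%.
Line B: pharmaceutical → X.1; aqueous → X.1.1; crude → X.1.1.2. Scheduled 32%. No special measure applies. → 32%.
Line C: inorganic → X.2; granular → X.2.3; analytical-grade → X.2.3.2. Scheduled 25%. No special measure applies. → 25%.
Line D: inorganic → X.2; tablet form → X.2.4; crude → X.2.4.1. Scheduled 38%. Dorestad agreement on X.3.1.3: X.2.4.1 not covered; anti-dumping (Dorestad, X.2): +23%; total 38% + 23% = 61%. → 61%.
Sum: 2% + 32% + 25% + 61% = 120%.

120%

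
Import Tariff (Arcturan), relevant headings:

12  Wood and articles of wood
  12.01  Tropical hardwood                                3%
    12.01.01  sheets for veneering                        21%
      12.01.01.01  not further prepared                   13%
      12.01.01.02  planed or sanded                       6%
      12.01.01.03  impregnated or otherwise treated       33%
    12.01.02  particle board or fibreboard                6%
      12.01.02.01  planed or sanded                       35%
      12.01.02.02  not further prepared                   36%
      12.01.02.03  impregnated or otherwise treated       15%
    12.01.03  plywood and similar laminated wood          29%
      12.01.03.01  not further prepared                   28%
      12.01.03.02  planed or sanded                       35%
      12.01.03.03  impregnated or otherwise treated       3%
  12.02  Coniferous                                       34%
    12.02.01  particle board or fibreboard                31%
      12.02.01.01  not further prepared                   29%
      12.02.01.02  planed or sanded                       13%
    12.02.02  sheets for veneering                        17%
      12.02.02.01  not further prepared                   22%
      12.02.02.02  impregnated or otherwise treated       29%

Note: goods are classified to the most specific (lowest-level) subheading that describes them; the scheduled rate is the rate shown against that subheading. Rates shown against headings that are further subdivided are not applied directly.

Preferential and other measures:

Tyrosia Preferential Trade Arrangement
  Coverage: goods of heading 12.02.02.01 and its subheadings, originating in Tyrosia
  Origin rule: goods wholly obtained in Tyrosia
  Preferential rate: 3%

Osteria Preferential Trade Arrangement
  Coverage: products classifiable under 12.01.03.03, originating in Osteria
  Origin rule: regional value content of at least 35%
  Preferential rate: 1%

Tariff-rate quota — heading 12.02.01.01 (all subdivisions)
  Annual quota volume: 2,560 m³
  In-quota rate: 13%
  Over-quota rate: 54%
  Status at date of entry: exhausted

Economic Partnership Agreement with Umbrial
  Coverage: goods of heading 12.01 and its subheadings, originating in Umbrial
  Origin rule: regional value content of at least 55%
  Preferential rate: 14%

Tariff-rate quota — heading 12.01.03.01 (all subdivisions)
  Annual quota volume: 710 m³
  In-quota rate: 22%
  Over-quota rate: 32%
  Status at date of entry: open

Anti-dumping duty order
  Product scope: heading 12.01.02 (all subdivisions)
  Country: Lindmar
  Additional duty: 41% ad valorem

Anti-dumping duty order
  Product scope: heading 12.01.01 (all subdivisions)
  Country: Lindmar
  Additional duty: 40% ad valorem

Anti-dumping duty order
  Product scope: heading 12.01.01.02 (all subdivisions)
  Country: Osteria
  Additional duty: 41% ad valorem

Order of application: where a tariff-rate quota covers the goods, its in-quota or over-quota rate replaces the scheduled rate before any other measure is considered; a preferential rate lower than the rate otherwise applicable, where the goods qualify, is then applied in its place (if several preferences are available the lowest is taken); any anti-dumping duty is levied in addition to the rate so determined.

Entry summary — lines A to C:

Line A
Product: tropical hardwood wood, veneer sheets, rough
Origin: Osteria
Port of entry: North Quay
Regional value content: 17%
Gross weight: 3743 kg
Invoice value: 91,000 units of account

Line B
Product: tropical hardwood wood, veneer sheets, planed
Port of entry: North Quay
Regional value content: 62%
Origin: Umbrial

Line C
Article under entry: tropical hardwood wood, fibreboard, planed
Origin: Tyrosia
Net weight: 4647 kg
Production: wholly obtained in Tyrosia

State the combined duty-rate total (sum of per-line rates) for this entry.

54%

Line A: tropical hardwood → 12.01; veneer sheets → 12.01.01; rough → 12.01.01.01. Scheduled 13%. Osteria agreement on 12.01.03.03: 12.01.01.01 not covered. → 13%.
Line B: tropical hardwood → 12.01; veneer sheets → 12.01.01; planed → 12.01.01.02. Scheduled 6%. Umbrial agreement on 12.01: RVC ≥ 55% → 14% available; preference 14% not lower than 6% → no reduction. → 6%.
Line C: tropical hardwood → 12.01; fibreboard → 12.01.02; planed → 12.01.02.01. Scheduled 35%. Tyrosia agreement on 12.02.02.01: 12.01.02.01 not covered. → 35%.
Sum: 13% + 6% + 35% = 54%.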